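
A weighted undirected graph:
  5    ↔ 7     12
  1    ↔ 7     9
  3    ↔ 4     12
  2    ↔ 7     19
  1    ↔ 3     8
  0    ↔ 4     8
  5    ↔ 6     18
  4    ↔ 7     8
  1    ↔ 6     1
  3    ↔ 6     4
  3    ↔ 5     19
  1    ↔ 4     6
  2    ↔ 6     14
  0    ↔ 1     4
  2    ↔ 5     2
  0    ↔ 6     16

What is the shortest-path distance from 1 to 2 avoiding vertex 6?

Checking several routes:
1→4→7→2: 6 + 8 + 19 = 33
1→7→2: 9 + 19 = 28
1→4→7→5→2: 6 + 8 + 12 + 2 = 28
1→0→4→7→5→2: 4 + 8 + 8 + 12 + 2 = 34
1→7→5→2: 9 + 12 + 2 = 23
1→3→5→2: 8 + 19 + 2 = 29
Shortest: 23.

23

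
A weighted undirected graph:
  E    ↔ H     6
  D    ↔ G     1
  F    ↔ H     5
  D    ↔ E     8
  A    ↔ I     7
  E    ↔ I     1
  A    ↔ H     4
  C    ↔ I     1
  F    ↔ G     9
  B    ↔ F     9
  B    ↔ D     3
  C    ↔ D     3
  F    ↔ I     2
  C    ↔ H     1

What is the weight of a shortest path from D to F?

Checking several routes:
D - E - I - F: 8 + 1 + 2 = 11
D - C - I - F: 3 + 1 + 2 = 6
D - G - F: 1 + 9 = 10
D - B - F: 3 + 9 = 12
D - C - H - F: 3 + 1 + 5 = 9
Shortest: 6.

6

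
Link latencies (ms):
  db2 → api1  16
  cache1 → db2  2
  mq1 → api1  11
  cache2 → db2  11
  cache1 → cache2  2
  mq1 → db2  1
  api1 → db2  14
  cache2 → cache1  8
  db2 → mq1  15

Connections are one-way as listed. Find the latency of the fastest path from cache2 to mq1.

Paths from cache2 to mq1:
cache2 → db2 → mq1: 11 + 15 = 26
cache2 → cache1 → db2 → mq1: 8 + 2 + 15 = 25
Shortest: 25 ms.

25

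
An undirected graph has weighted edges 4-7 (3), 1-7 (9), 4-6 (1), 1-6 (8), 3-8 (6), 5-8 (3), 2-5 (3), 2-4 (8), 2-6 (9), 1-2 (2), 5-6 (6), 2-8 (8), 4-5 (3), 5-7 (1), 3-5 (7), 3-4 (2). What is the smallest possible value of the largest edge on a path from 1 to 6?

A few of the 1→6 routes:
1-2-5-4-6: max(2, 3, 3, 1) = 3
1-2-5-8-3-4-6: max(2, 3, 3, 6, 2, 1) = 6
1-2-5-7-4-6: max(2, 3, 1, 3, 1) = 3
The minimum achievable maximum is 3.

3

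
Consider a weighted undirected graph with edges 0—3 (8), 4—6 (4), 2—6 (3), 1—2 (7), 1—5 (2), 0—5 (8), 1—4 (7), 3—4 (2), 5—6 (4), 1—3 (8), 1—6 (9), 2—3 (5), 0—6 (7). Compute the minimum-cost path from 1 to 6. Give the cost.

Comparing a few candidate routes:
1 -> 6: 9
1 -> 4 -> 6: 7 + 4 = 11
1 -> 5 -> 6: 2 + 4 = 6
1 -> 3 -> 4 -> 6: 8 + 2 + 4 = 14
1 -> 3 -> 2 -> 6: 8 + 5 + 3 = 16
1 -> 2 -> 6: 7 + 3 = 10
Shortest: 6.

6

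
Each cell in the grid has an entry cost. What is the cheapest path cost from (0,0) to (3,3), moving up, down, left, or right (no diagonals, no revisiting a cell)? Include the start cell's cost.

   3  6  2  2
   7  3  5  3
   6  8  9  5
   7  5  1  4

Best path: [0,0] -> [0,1] -> [0,2] -> [0,3] -> [1,3] -> [2,3] -> [3,3]
Cost: 3 + 6 + 2 + 2 + 3 + 5 + 4 = 25

25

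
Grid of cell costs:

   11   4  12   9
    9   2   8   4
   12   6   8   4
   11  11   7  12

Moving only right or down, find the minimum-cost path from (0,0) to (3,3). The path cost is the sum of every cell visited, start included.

Take r0c0→r0c1→r1c1→r1c2→r1c3→r2c3→r3c3 for a total of 11 + 4 + 2 + 8 + 4 + 4 + 12 = 45.
For comparison, the top-then-right route costs 56.

45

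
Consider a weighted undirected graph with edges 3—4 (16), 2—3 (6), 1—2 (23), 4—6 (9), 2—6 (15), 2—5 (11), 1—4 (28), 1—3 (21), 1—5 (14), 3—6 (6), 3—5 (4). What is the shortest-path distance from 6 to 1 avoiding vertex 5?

A few of the 6→1 routes:
6 → 4 → 1: 9 + 28 = 37
6 → 3 → 2 → 1: 6 + 6 + 23 = 35
6 → 3 → 1: 6 + 21 = 27
6 → 2 → 1: 15 + 23 = 38
Best route has total 27.

27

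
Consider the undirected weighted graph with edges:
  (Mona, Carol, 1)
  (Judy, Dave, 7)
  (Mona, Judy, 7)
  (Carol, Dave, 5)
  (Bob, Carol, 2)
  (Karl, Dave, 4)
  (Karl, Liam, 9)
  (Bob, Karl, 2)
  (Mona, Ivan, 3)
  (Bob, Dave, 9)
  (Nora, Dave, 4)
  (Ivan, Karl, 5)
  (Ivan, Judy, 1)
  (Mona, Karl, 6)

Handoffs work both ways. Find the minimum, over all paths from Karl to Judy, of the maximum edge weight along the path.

3

Checking several routes:
Karl → Bob → Carol → Mona → Ivan → Judy: max(2, 2, 1, 3, 1) = 3
Karl → Ivan → Mona → Carol → Dave → Judy: max(5, 3, 1, 5, 7) = 7
Karl → Ivan → Judy: max(5, 1) = 5
Karl → Mona → Ivan → Judy: max(6, 3, 1) = 6
Karl → Ivan → Mona → Judy: max(5, 3, 7) = 7
Karl → Dave → Carol → Mona → Ivan → Judy: max(4, 5, 1, 3, 1) = 5
The minimum achievable maximum is 3.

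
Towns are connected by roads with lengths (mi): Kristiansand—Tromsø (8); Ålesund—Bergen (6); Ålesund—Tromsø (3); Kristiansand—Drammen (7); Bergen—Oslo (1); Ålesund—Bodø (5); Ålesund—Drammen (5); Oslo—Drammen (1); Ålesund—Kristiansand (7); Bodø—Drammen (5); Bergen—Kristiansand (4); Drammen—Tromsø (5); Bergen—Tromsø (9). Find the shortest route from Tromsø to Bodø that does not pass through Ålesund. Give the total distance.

A few of the Tromsø→Bodø routes:
Tromsø - Drammen - Bodø: 5 + 5 = 10
Tromsø - Kristiansand - Bergen - Oslo - Drammen - Bodø: 8 + 4 + 1 + 1 + 5 = 19
Tromsø - Bergen - Oslo - Drammen - Bodø: 9 + 1 + 1 + 5 = 16
Tromsø - Kristiansand - Drammen - Bodø: 8 + 7 + 5 = 20
The minimum is 10 mi.

10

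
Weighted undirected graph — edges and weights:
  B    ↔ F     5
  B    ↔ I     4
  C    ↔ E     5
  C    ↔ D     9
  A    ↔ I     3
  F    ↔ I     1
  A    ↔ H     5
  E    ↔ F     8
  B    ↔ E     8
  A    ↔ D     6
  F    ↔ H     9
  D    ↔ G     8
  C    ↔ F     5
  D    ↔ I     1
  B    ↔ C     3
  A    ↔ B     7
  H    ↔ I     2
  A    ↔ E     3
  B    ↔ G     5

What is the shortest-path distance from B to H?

6

Comparing a few candidate routes:
B - F - I - H: 5 + 1 + 2 = 8
B - I - H: 4 + 2 = 6
B - I - A - H: 4 + 3 + 5 = 12
B - C - F - I - H: 3 + 5 + 1 + 2 = 11
Shortest: 6.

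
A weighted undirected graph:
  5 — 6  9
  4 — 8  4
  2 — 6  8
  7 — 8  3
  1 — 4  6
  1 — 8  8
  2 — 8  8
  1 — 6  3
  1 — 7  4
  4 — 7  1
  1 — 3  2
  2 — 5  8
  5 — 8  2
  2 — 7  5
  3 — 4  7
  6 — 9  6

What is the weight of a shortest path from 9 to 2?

14

Checking several routes:
9→6→2: 6 + 8 = 14
9→6→1→4→7→2: 6 + 3 + 6 + 1 + 5 = 21
9→6→1→7→2: 6 + 3 + 4 + 5 = 18
9→6→1→3→4→7→2: 6 + 3 + 2 + 7 + 1 + 5 = 24
9→6→1→7→8→2: 6 + 3 + 4 + 3 + 8 = 24
9→6→5→2: 6 + 9 + 8 = 23
Shortest: 14.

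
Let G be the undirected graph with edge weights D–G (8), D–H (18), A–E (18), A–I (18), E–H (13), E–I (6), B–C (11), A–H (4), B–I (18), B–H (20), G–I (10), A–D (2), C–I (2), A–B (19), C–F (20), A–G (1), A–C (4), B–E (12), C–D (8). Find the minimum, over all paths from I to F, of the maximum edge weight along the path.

20

Comparing a few candidate routes:
I -> G -> A -> H -> E -> B -> C -> F: max(10, 1, 4, 13, 12, 11, 20) = 20
I -> G -> A -> D -> H -> B -> C -> F: max(10, 1, 2, 18, 20, 11, 20) = 20
I -> C -> F: max(2, 20) = 20
I -> G -> A -> H -> D -> C -> F: max(10, 1, 4, 18, 8, 20) = 20
I -> G -> A -> D -> C -> F: max(10, 1, 2, 8, 20) = 20
I -> G -> A -> D -> H -> E -> B -> C -> F: max(10, 1, 2, 18, 13, 12, 11, 20) = 20
Best route has worst link 20.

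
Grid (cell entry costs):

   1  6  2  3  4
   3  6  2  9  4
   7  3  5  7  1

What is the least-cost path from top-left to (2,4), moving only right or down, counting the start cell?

21

Cheapest: r0c0 -> r0c1 -> r0c2 -> r0c3 -> r0c4 -> r1c4 -> r2c4
  1 + 6 + 2 + 3 + 4 + 4 + 1 = 21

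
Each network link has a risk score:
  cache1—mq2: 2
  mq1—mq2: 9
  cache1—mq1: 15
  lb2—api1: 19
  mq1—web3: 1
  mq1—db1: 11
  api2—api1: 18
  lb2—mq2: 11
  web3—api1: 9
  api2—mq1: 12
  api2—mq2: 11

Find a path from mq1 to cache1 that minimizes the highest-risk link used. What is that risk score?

Checking several routes:
mq1 -> cache1: max(15) = 15
mq1 -> mq2 -> cache1: max(9, 2) = 9
mq1 -> api2 -> mq2 -> cache1: max(12, 11, 2) = 12
Smallest bottleneck: 9.

9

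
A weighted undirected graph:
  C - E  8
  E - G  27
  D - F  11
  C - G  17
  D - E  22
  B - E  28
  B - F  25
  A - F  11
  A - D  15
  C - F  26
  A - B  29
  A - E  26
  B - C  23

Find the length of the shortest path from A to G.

Comparing a few candidate routes:
A → D → E → G: 15 + 22 + 27 = 64
A → E → G: 26 + 27 = 53
A → D → E → C → G: 15 + 22 + 8 + 17 = 62
A → F → C → G: 11 + 26 + 17 = 54
A → D → F → C → G: 15 + 11 + 26 + 17 = 69
A → E → C → G: 26 + 8 + 17 = 51
Best route has total 51.

51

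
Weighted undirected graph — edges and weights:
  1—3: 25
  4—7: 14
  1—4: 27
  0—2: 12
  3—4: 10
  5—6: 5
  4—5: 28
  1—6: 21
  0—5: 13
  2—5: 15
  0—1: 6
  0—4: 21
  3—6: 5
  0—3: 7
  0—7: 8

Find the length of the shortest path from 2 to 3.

A few of the 2→3 routes:
2→0→3: 12 + 7 = 19
2→5→6→3: 15 + 5 + 5 = 25
2→0→1→3: 12 + 6 + 25 = 43
2→0→4→3: 12 + 21 + 10 = 43
2→5→0→3: 15 + 13 + 7 = 35
2→0→5→6→3: 12 + 13 + 5 + 5 = 35
Best route has total 19.

19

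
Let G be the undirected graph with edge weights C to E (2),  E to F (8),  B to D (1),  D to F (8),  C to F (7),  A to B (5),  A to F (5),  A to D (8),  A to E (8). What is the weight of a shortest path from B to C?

15

Checking several routes:
B-A-F-C: 5 + 5 + 7 = 17
B-D-A-E-C: 1 + 8 + 8 + 2 = 19
B-A-E-C: 5 + 8 + 2 = 15
B-D-F-C: 1 + 8 + 7 = 16
Best route has total 15.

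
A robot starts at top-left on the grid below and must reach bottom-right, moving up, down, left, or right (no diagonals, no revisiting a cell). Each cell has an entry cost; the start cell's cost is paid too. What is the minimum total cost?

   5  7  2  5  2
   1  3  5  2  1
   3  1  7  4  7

24

Cheapest: (0,0) -> (1,0) -> (1,1) -> (1,2) -> (1,3) -> (1,4) -> (2,4)
  5 + 1 + 3 + 5 + 2 + 1 + 7 = 24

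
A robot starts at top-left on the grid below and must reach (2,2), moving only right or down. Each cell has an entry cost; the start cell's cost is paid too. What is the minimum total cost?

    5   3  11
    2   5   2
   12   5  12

26

Take [0,0]→[1,0]→[1,1]→[1,2]→[2,2] for a total of 5 + 2 + 5 + 2 + 12 = 26.
(Top row then right column would cost 33.)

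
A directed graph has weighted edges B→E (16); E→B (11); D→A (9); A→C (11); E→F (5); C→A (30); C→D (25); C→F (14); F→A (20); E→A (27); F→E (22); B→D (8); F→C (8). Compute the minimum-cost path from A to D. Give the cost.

36

Paths from A to D:
A - C - D: 11 + 25 = 36
A - C - F - E - B - D: 11 + 14 + 22 + 11 + 8 = 66
Shortest: 36.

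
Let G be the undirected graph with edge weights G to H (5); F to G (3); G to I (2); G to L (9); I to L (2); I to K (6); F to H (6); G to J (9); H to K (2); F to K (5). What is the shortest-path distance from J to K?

Checking several routes:
J - G - I - K: 9 + 2 + 6 = 17
J - G - H - K: 9 + 5 + 2 = 16
J - G - F - H - K: 9 + 3 + 6 + 2 = 20
J - G - F - K: 9 + 3 + 5 = 17
Shortest: 16.

16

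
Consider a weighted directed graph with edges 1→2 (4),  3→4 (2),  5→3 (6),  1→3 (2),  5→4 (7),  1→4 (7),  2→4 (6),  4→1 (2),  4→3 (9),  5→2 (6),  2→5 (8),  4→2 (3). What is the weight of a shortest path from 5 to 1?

Candidate routes:
5→2→4→1: 6 + 6 + 2 = 14
5→3→4→1: 6 + 2 + 2 = 10
5→4→1: 7 + 2 = 9
Shortest: 9.

9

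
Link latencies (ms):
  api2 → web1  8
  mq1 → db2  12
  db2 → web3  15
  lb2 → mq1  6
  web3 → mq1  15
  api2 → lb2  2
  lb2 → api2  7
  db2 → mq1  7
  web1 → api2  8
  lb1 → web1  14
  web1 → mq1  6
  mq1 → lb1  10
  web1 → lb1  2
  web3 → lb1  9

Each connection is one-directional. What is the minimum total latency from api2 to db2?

20

Paths from api2 to db2:
api2→lb2→mq1→db2: 2 + 6 + 12 = 20
api2→web1→mq1→db2: 8 + 6 + 12 = 26
Shortest: 20 ms.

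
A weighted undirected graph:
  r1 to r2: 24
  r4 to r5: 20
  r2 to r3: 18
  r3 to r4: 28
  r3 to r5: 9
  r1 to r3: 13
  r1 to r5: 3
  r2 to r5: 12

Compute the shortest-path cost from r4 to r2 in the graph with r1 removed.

32

A few of the r4→r2 routes:
r4 → r3 → r2: 28 + 18 = 46
r4 → r5 → r2: 20 + 12 = 32
r4 → r5 → r3 → r2: 20 + 9 + 18 = 47
Best route has total 32.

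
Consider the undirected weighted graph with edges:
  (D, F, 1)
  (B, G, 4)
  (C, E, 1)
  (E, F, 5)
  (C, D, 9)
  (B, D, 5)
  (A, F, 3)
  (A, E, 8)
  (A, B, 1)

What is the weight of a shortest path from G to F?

Checking several routes:
G→B→D→F: 4 + 5 + 1 = 10
G→B→A→E→F: 4 + 1 + 8 + 5 = 18
G→B→A→F: 4 + 1 + 3 = 8
Shortest: 8.

8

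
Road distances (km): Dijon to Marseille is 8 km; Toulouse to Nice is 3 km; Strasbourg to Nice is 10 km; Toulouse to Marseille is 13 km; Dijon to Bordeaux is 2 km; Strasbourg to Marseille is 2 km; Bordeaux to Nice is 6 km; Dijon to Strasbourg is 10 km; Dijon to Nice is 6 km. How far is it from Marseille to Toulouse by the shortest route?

A few of the Marseille→Toulouse routes:
Marseille-Dijon-Nice-Toulouse: 8 + 6 + 3 = 17
Marseille-Strasbourg-Dijon-Bordeaux-Nice-Toulouse: 2 + 10 + 2 + 6 + 3 = 23
Marseille-Strasbourg-Dijon-Nice-Toulouse: 2 + 10 + 6 + 3 = 21
Marseille-Strasbourg-Nice-Toulouse: 2 + 10 + 3 = 15
Marseille-Toulouse: 13
Marseille-Dijon-Bordeaux-Nice-Toulouse: 8 + 2 + 6 + 3 = 19
Shortest: 13 km.

13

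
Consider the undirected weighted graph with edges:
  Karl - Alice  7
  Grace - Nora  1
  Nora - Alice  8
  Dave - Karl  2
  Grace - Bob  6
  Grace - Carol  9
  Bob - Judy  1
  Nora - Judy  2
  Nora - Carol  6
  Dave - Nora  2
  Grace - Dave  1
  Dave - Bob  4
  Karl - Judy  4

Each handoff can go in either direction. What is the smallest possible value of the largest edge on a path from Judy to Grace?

Some routes from Judy to Grace:
Judy - Bob - Dave - Nora - Grace: max(1, 4, 2, 1) = 4
Judy - Nora - Grace: max(2, 1) = 2
Judy - Karl - Dave - Grace: max(4, 2, 1) = 4
Judy - Karl - Dave - Nora - Grace: max(4, 2, 2, 1) = 4
Judy - Nora - Dave - Grace: max(2, 2, 1) = 2
Judy - Bob - Dave - Grace: max(1, 4, 1) = 4
Best route has worst link 2.

2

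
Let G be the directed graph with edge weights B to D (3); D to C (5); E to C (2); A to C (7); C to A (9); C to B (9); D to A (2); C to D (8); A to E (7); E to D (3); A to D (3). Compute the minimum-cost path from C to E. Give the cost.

Candidate routes:
C - D - A - E: 8 + 2 + 7 = 17
C - B - D - A - E: 9 + 3 + 2 + 7 = 21
C - A - E: 9 + 7 = 16
Shortest: 16.

16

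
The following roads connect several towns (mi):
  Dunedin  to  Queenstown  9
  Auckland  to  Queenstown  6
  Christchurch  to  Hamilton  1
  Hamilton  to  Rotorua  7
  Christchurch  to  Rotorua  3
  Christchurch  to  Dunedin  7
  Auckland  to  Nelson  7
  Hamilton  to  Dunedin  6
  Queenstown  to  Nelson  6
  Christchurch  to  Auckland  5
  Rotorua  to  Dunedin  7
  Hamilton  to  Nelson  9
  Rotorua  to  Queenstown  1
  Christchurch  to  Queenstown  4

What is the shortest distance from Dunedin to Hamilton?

6

Some routes from Dunedin to Hamilton:
Dunedin-Hamilton: 6
Dunedin-Christchurch-Hamilton: 7 + 1 = 8
Dunedin-Rotorua-Christchurch-Hamilton: 7 + 3 + 1 = 11
Best route has total 6 mi.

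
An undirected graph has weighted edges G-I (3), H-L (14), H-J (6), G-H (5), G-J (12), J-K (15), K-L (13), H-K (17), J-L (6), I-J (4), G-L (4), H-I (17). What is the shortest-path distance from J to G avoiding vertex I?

Comparing a few candidate routes:
J-H-L-G: 6 + 14 + 4 = 24
J-H-G: 6 + 5 = 11
J-G: 12
J-L-G: 6 + 4 = 10
The minimum is 10.

10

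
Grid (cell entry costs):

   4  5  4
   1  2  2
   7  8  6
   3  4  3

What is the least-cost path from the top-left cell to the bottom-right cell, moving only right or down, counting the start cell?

18

Path r0c0→r1c0→r1c1→r1c2→r2c2→r3c2: 4 + 1 + 2 + 2 + 6 + 3 = 18.
(Top row then right column would cost 24.)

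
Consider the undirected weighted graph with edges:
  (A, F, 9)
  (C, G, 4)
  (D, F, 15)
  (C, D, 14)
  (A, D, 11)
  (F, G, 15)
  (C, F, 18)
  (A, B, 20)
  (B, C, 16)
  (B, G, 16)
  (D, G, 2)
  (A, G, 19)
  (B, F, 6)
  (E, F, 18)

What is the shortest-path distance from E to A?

27

Checking several routes:
E → F → D → A: 18 + 15 + 11 = 44
E → F → B → A: 18 + 6 + 20 = 44
E → F → A: 18 + 9 = 27
The minimum is 27.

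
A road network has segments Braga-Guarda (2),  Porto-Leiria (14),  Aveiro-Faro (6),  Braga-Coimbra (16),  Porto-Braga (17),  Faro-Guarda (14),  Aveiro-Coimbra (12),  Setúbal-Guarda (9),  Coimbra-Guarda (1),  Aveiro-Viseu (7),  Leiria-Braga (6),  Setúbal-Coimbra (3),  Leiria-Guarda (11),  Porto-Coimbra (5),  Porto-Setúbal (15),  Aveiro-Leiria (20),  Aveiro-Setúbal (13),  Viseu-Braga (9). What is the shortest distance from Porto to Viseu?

Comparing a few candidate routes:
Porto -> Coimbra -> Aveiro -> Viseu: 5 + 12 + 7 = 24
Porto -> Braga -> Viseu: 17 + 9 = 26
Porto -> Coimbra -> Guarda -> Braga -> Viseu: 5 + 1 + 2 + 9 = 17
The minimum is 17 mi.

17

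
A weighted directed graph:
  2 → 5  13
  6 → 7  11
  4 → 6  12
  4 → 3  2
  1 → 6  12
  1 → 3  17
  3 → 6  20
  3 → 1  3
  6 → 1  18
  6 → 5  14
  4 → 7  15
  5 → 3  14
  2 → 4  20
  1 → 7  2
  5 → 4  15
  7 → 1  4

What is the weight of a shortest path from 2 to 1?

25

A few of the 2→1 routes:
2 → 4 → 6 → 7 → 1: 20 + 12 + 11 + 4 = 47
2 → 4 → 3 → 1: 20 + 2 + 3 = 25
2 → 4 → 7 → 1: 20 + 15 + 4 = 39
2 → 5 → 3 → 1: 13 + 14 + 3 = 30
2 → 5 → 4 → 3 → 1: 13 + 15 + 2 + 3 = 33
2 → 5 → 4 → 7 → 1: 13 + 15 + 15 + 4 = 47
The minimum is 25.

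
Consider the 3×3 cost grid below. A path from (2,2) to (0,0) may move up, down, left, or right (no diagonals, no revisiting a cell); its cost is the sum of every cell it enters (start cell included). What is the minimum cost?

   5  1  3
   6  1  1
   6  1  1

9

Path (2,2) -> (1,2) -> (1,1) -> (0,1) -> (0,0): 1 + 1 + 1 + 1 + 5 = 9.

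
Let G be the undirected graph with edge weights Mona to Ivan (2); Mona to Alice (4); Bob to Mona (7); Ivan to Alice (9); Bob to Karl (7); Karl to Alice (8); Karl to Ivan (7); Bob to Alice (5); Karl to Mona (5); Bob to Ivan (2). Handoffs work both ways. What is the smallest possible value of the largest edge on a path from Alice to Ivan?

4

Checking several routes:
Alice→Bob→Ivan: max(5, 2) = 5
Alice→Bob→Mona→Karl→Ivan: max(5, 7, 5, 7) = 7
Alice→Bob→Karl→Ivan: max(5, 7, 7) = 7
Alice→Mona→Ivan: max(4, 2) = 4
Alice→Bob→Mona→Ivan: max(5, 7, 2) = 7
The minimum achievable maximum is 4.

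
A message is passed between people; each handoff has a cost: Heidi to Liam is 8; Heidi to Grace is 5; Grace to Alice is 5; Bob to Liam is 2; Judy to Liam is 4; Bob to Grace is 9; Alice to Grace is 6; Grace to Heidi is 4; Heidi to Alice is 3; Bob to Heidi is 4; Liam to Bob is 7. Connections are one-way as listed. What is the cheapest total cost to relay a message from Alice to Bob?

25

Candidate routes:
Alice -> Grace -> Heidi -> Liam -> Bob: 6 + 4 + 8 + 7 = 25
Best route has total 25.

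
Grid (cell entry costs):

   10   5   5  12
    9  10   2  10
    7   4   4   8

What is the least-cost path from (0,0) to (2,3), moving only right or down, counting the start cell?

34

Best path: [0,0]→[0,1]→[0,2]→[1,2]→[2,2]→[2,3]
Cost: 10 + 5 + 5 + 2 + 4 + 8 = 34
For comparison, the top-then-right route costs 50.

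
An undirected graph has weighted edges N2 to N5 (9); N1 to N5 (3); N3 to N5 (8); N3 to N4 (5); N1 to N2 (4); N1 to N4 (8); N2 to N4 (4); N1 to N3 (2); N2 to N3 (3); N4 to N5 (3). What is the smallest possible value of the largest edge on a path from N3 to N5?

Comparing a few candidate routes:
N3 - N1 - N2 - N4 - N5: max(2, 4, 4, 3) = 4
N3 - N1 - N5: max(2, 3) = 3
N3 - N4 - N5: max(5, 3) = 5
N3 - N2 - N1 - N5: max(3, 4, 3) = 4
N3 - N2 - N4 - N5: max(3, 4, 3) = 4
Smallest bottleneck: 3.

3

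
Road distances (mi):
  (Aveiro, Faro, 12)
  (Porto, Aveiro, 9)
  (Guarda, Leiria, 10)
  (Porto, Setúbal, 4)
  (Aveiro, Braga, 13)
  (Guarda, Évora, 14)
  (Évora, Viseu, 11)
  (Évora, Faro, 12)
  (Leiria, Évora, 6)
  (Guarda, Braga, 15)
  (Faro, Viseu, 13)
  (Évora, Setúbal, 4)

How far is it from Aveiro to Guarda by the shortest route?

Comparing a few candidate routes:
Aveiro -> Faro -> Évora -> Guarda: 12 + 12 + 14 = 38
Aveiro -> Faro -> Viseu -> Évora -> Guarda: 12 + 13 + 11 + 14 = 50
Aveiro -> Porto -> Setúbal -> Évora -> Leiria -> Guarda: 9 + 4 + 4 + 6 + 10 = 33
Aveiro -> Porto -> Setúbal -> Évora -> Guarda: 9 + 4 + 4 + 14 = 31
Aveiro -> Braga -> Guarda: 13 + 15 = 28
Aveiro -> Faro -> Évora -> Leiria -> Guarda: 12 + 12 + 6 + 10 = 40
Best route has total 28 mi.

28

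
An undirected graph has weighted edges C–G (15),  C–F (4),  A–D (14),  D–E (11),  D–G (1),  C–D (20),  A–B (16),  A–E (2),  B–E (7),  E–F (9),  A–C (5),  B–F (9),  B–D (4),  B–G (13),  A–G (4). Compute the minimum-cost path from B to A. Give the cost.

Checking several routes:
B -> E -> A: 7 + 2 = 9
B -> A: 16
B -> G -> A: 13 + 4 = 17
B -> D -> G -> A: 4 + 1 + 4 = 9
B -> F -> C -> A: 9 + 4 + 5 = 18
B -> D -> E -> A: 4 + 11 + 2 = 17
Shortest: 9.

9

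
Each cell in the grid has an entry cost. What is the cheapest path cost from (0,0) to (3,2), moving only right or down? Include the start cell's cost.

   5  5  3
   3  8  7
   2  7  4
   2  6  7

Path r0c0 → r1c0 → r2c0 → r3c0 → r3c1 → r3c2: 5 + 3 + 2 + 2 + 6 + 7 = 25.
For comparison, the top-then-right route costs 31.

25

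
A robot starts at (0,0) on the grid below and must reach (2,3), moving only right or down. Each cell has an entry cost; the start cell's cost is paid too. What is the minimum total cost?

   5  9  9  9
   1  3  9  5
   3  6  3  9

27

Cheapest: (0,0) -> (1,0) -> (1,1) -> (2,1) -> (2,2) -> (2,3)
  5 + 1 + 3 + 6 + 3 + 9 = 27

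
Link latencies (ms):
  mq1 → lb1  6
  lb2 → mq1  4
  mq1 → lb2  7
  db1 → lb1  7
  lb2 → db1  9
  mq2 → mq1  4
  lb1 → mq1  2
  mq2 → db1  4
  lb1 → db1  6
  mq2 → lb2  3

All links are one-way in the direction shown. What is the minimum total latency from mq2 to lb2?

3

Candidate routes:
mq2 - db1 - lb1 - mq1 - lb2: 4 + 7 + 2 + 7 = 20
mq2 - lb2: 3
mq2 - mq1 - lb2: 4 + 7 = 11
Best route has total 3 ms.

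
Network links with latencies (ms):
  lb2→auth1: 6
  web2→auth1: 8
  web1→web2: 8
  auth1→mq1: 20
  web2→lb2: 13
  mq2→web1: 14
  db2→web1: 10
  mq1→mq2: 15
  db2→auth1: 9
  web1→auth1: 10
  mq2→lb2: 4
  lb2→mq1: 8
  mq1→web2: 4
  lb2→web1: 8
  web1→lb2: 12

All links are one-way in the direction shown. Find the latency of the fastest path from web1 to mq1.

Comparing a few candidate routes:
web1-web2-lb2-mq1: 8 + 13 + 8 = 29
web1-lb2-auth1-mq1: 12 + 6 + 20 = 38
web1-auth1-mq1: 10 + 20 = 30
web1-web2-auth1-mq1: 8 + 8 + 20 = 36
web1-lb2-mq1: 12 + 8 = 20
Shortest: 20 ms.

20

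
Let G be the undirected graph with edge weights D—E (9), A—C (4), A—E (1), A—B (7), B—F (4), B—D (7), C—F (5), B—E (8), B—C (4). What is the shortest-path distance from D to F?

11

Checking several routes:
D → E → A → C → F: 9 + 1 + 4 + 5 = 19
D → B → F: 7 + 4 = 11
D → B → C → F: 7 + 4 + 5 = 16
Best route has total 11.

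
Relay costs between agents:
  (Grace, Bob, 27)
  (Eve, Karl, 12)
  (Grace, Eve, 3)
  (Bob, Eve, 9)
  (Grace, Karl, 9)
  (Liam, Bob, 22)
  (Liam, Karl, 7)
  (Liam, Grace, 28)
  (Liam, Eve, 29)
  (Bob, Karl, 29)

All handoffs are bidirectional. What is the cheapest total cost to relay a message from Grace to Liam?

16

Comparing a few candidate routes:
Grace→Eve→Liam: 3 + 29 = 32
Grace→Karl→Liam: 9 + 7 = 16
Grace→Liam: 28
Grace→Eve→Karl→Liam: 3 + 12 + 7 = 22
Shortest: 16.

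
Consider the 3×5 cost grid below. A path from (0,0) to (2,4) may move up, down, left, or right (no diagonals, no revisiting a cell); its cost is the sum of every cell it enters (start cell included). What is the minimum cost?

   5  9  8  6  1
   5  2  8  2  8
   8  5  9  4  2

28

Best path: [0,0] -> [1,0] -> [1,1] -> [1,2] -> [1,3] -> [2,3] -> [2,4]
Cost: 5 + 5 + 2 + 8 + 2 + 4 + 2 = 28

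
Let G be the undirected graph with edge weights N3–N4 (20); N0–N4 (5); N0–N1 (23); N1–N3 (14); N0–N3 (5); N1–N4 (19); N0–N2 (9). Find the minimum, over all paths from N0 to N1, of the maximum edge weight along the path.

Routes from N0 to N1:
N0-N4-N3-N1: max(5, 20, 14) = 20
N0-N3-N1: max(5, 14) = 14
N0-N4-N1: max(5, 19) = 19
N0-N3-N4-N1: max(5, 20, 19) = 20
N0-N1: max(23) = 23
Smallest bottleneck: 14.

14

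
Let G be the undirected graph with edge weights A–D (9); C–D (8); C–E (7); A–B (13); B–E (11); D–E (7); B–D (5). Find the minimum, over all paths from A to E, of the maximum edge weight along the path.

Comparing a few candidate routes:
A→D→B→E: max(9, 5, 11) = 11
A→D→C→E: max(9, 8, 7) = 9
A→D→E: max(9, 7) = 9
A→B→E: max(13, 11) = 13
The minimum achievable maximum is 9.

9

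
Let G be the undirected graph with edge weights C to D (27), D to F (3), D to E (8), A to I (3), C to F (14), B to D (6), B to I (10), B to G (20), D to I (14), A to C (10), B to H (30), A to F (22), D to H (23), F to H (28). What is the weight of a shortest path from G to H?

Comparing a few candidate routes:
G-B-H: 20 + 30 = 50
G-B-D-F-H: 20 + 6 + 3 + 28 = 57
G-B-D-H: 20 + 6 + 23 = 49
Shortest: 49.

49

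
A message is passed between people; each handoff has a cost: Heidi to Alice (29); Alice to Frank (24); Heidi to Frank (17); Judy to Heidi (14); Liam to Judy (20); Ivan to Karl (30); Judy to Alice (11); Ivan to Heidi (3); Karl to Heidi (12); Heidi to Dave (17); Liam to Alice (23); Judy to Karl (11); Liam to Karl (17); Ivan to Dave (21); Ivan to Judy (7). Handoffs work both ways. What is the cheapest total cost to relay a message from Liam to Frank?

46

Some routes from Liam to Frank:
Liam→Karl→Heidi→Frank: 17 + 12 + 17 = 46
Liam→Alice→Frank: 23 + 24 = 47
Liam→Judy→Heidi→Frank: 20 + 14 + 17 = 51
Liam→Judy→Ivan→Heidi→Frank: 20 + 7 + 3 + 17 = 47
The minimum is 46.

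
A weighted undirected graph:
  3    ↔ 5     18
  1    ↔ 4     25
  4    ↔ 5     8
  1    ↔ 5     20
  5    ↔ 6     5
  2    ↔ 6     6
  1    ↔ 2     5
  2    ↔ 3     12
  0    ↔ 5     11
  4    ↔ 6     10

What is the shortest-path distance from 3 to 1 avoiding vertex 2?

38

Paths from 3 to 1 avoiding 2:
3→5→6→4→1: 18 + 5 + 10 + 25 = 58
3→5→4→1: 18 + 8 + 25 = 51
3→5→1: 18 + 20 = 38
Best route has total 38.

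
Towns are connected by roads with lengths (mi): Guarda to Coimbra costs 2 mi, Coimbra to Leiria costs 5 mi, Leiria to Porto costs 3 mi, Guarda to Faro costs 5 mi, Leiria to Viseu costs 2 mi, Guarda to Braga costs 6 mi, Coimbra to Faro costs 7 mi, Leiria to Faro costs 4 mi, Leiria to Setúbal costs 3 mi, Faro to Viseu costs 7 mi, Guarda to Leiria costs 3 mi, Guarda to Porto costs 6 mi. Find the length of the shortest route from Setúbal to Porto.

Comparing a few candidate routes:
Setúbal-Leiria-Coimbra-Guarda-Porto: 3 + 5 + 2 + 6 = 16
Setúbal-Leiria-Porto: 3 + 3 = 6
Setúbal-Leiria-Faro-Guarda-Porto: 3 + 4 + 5 + 6 = 18
Setúbal-Leiria-Guarda-Porto: 3 + 3 + 6 = 12
Shortest: 6 mi.

6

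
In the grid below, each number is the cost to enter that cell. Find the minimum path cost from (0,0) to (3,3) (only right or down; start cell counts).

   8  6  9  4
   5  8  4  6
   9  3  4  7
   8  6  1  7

36

One optimal route is [0,0] → [1,0] → [1,1] → [2,1] → [2,2] → [3,2] → [3,3].
Its cost is 8 + 5 + 8 + 3 + 4 + 1 + 7 = 36.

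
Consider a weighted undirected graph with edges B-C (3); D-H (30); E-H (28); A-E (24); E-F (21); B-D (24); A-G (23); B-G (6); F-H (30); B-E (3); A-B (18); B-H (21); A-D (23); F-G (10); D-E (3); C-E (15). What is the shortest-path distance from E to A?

A few of the E→A routes:
E→B→G→A: 3 + 6 + 23 = 32
E→A: 24
E→D→A: 3 + 23 = 26
E→B→A: 3 + 18 = 21
Shortest: 21.

21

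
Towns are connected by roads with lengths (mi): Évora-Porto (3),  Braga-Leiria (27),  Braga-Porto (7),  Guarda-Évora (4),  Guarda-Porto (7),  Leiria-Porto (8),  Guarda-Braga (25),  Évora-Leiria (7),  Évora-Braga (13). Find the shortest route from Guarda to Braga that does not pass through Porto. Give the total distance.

17

Routes from Guarda to Braga avoiding Porto:
Guarda -> Évora -> Braga: 4 + 13 = 17
Guarda -> Braga: 25
Guarda -> Évora -> Leiria -> Braga: 4 + 7 + 27 = 38
The minimum is 17 mi.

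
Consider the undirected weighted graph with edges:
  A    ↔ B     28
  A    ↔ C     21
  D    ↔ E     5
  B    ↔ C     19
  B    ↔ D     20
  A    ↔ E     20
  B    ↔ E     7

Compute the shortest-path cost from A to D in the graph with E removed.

Routes from A to D avoiding E:
A -> C -> B -> D: 21 + 19 + 20 = 60
A -> B -> D: 28 + 20 = 48
The minimum is 48.

48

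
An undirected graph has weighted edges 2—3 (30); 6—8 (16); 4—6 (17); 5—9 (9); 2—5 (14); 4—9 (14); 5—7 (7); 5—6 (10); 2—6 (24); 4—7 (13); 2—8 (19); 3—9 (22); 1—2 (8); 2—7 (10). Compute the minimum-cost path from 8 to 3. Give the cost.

49

Checking several routes:
8 - 2 - 5 - 9 - 3: 19 + 14 + 9 + 22 = 64
8 - 2 - 3: 19 + 30 = 49
8 - 6 - 5 - 9 - 3: 16 + 10 + 9 + 22 = 57
8 - 2 - 7 - 5 - 9 - 3: 19 + 10 + 7 + 9 + 22 = 67
Best route has total 49.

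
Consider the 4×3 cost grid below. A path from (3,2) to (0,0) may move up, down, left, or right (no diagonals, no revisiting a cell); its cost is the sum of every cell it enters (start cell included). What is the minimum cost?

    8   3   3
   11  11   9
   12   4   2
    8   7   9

34

Best path: [3,2]→[2,2]→[1,2]→[0,2]→[0,1]→[0,0]
Cost: 9 + 2 + 9 + 3 + 3 + 8 = 34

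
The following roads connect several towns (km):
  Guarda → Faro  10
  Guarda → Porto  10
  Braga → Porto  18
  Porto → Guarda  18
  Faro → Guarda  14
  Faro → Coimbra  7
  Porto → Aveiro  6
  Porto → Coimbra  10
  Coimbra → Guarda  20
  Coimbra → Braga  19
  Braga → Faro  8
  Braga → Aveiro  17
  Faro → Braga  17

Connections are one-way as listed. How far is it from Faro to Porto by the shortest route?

24

Checking several routes:
Faro → Coimbra → Guarda → Porto: 7 + 20 + 10 = 37
Faro → Braga → Porto: 17 + 18 = 35
Faro → Guarda → Porto: 14 + 10 = 24
Best route has total 24 km.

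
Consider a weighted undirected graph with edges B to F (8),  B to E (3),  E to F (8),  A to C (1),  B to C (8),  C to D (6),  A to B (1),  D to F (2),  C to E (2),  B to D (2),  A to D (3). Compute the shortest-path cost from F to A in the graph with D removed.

9

Comparing a few candidate routes:
F→E→C→A: 8 + 2 + 1 = 11
F→E→B→A: 8 + 3 + 1 = 12
F→B→A: 8 + 1 = 9
Best route has total 9.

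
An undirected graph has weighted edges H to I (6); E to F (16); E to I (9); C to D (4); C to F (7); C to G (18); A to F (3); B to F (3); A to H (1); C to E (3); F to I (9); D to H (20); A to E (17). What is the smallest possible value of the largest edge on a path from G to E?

18

Comparing a few candidate routes:
G-C-F-E: max(18, 7, 16) = 18
G-C-E: max(18, 3) = 18
G-C-F-I-H-A-E: max(18, 7, 9, 6, 1, 17) = 18
Smallest bottleneck: 18.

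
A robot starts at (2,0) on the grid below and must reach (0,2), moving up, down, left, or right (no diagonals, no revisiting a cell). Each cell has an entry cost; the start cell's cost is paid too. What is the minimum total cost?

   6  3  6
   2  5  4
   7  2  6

Take [2,0] [1,0] [1,1] [0,1] [0,2] for a total of 7 + 2 + 5 + 3 + 6 = 23.

23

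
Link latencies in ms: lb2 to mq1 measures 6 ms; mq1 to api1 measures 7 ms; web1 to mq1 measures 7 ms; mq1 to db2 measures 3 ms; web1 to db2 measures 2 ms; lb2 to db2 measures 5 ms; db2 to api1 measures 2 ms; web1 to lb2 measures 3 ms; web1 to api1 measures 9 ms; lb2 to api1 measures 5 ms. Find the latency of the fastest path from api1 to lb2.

A few of the api1→lb2 routes:
api1→db2→lb2: 2 + 5 = 7
api1→db2→mq1→lb2: 2 + 3 + 6 = 11
api1→db2→web1→lb2: 2 + 2 + 3 = 7
api1→lb2: 5
Best route has total 5 ms.

5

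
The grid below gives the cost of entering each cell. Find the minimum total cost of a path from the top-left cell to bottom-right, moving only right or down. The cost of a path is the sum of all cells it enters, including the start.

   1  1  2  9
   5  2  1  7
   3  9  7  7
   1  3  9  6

25

One optimal route is (0,0) → (0,1) → (0,2) → (1,2) → (1,3) → (2,3) → (3,3).
Its cost is 1 + 1 + 2 + 1 + 7 + 7 + 6 = 25.
For comparison, the top-then-right route costs 33.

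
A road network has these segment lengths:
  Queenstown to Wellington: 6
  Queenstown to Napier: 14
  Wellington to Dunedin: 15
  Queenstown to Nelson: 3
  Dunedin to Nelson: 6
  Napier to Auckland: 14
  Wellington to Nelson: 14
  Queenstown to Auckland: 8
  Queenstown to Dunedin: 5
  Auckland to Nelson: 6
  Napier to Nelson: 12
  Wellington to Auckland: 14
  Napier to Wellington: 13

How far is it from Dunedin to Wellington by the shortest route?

11

Comparing a few candidate routes:
Dunedin -> Wellington: 15
Dunedin -> Queenstown -> Wellington: 5 + 6 = 11
Dunedin -> Nelson -> Queenstown -> Wellington: 6 + 3 + 6 = 15
Dunedin -> Nelson -> Wellington: 6 + 14 = 20
Shortest: 11.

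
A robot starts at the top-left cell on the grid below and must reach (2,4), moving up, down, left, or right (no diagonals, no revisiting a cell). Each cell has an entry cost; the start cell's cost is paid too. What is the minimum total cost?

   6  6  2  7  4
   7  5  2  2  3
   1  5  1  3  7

Take [0,0] [0,1] [0,2] [1,2] [2,2] [2,3] [2,4] for a total of 6 + 6 + 2 + 2 + 1 + 3 + 7 = 27.

27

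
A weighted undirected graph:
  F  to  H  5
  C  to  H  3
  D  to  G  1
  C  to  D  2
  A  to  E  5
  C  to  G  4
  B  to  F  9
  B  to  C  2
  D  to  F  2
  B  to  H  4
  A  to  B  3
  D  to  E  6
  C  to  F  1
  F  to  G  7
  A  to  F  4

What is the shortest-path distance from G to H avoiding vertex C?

Some routes from G to H avoiding C:
G -> F -> A -> B -> H: 7 + 4 + 3 + 4 = 18
G -> D -> E -> A -> B -> H: 1 + 6 + 5 + 3 + 4 = 19
G -> D -> F -> A -> B -> H: 1 + 2 + 4 + 3 + 4 = 14
G -> D -> F -> H: 1 + 2 + 5 = 8
G -> D -> F -> B -> H: 1 + 2 + 9 + 4 = 16
G -> F -> H: 7 + 5 = 12
The minimum is 8.

8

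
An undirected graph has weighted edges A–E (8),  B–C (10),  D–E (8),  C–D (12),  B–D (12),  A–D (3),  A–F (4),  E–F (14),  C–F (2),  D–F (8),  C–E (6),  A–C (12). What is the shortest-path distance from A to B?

Checking several routes:
A → F → C → B: 4 + 2 + 10 = 16
A → E → C → B: 8 + 6 + 10 = 24
A → F → D → B: 4 + 8 + 12 = 24
A → D → F → C → B: 3 + 8 + 2 + 10 = 23
A → C → B: 12 + 10 = 22
A → D → B: 3 + 12 = 15
Best route has total 15.

15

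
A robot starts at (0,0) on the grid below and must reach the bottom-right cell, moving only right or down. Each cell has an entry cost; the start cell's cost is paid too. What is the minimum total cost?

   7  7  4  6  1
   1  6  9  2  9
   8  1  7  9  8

Path r0c0→r1c0→r1c1→r2c1→r2c2→r2c3→r2c4: 7 + 1 + 6 + 1 + 7 + 9 + 8 = 39.
(Top row then right column would cost 42.)

39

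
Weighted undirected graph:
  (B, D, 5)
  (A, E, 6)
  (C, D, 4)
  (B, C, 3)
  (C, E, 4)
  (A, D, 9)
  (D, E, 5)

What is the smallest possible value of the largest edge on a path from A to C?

A few of the A→C routes:
A → E → D → B → C: max(6, 5, 5, 3) = 6
A → E → C: max(6, 4) = 6
A → E → D → C: max(6, 5, 4) = 6
Best route has worst link 6.

6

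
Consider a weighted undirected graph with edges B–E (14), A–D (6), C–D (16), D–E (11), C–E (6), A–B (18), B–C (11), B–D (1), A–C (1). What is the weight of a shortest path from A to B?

7

Comparing a few candidate routes:
A - D - B: 6 + 1 = 7
A - B: 18
A - C - E - B: 1 + 6 + 14 = 21
A - C - D - B: 1 + 16 + 1 = 18
A - C - E - D - B: 1 + 6 + 11 + 1 = 19
A - C - B: 1 + 11 = 12
Best route has total 7.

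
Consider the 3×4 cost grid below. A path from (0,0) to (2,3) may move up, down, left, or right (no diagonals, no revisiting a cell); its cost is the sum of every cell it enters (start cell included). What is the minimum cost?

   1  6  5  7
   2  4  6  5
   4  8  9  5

Take (0,0) (1,0) (1,1) (1,2) (1,3) (2,3) for a total of 1 + 2 + 4 + 6 + 5 + 5 = 23.

23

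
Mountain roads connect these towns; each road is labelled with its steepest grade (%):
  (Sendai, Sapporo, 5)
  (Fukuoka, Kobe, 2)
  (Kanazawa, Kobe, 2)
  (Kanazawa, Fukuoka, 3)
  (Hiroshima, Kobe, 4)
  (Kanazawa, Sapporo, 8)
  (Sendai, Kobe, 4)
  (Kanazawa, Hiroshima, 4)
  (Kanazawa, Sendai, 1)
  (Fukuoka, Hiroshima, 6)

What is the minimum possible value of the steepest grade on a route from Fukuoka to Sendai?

2

Checking several routes:
Fukuoka - Kobe - Hiroshima - Kanazawa - Sendai: max(2, 4, 4, 1) = 4
Fukuoka - Kobe - Kanazawa - Sendai: max(2, 2, 1) = 2
Fukuoka - Kobe - Sendai: max(2, 4) = 4
Fukuoka - Kanazawa - Sendai: max(3, 1) = 3
The minimum achievable maximum is 2%.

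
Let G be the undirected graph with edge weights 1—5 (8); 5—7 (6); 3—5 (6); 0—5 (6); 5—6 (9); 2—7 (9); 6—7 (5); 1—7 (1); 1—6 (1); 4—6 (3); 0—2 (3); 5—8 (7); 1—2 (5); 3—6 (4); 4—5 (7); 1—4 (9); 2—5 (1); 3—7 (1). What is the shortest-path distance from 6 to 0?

A few of the 6→0 routes:
6 - 5 - 2 - 0: 9 + 1 + 3 = 13
6 - 1 - 2 - 5 - 0: 1 + 5 + 1 + 6 = 13
6 - 1 - 7 - 5 - 2 - 0: 1 + 1 + 6 + 1 + 3 = 12
6 - 1 - 2 - 0: 1 + 5 + 3 = 9
6 - 1 - 5 - 2 - 0: 1 + 8 + 1 + 3 = 13
6 - 1 - 7 - 3 - 5 - 2 - 0: 1 + 1 + 1 + 6 + 1 + 3 = 13
Best route has total 9.

9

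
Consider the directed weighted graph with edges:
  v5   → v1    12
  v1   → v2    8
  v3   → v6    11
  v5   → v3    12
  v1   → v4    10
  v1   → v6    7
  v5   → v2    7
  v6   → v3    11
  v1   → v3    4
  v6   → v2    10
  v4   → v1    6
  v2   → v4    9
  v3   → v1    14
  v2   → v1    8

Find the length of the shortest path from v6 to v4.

19

Candidate routes:
v6 -> v3 -> v1 -> v4: 11 + 14 + 10 = 35
v6 -> v2 -> v4: 10 + 9 = 19
v6 -> v2 -> v1 -> v4: 10 + 8 + 10 = 28
v6 -> v3 -> v1 -> v2 -> v4: 11 + 14 + 8 + 9 = 42
Best route has total 19.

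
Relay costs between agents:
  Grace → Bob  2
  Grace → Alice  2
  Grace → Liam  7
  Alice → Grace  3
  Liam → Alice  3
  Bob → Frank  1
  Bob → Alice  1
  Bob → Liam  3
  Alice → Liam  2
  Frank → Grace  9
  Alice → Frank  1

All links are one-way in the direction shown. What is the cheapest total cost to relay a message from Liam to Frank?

Paths from Liam to Frank:
Liam - Alice - Frank: 3 + 1 = 4
Liam - Alice - Grace - Bob - Frank: 3 + 3 + 2 + 1 = 9
Best route has total 4.

4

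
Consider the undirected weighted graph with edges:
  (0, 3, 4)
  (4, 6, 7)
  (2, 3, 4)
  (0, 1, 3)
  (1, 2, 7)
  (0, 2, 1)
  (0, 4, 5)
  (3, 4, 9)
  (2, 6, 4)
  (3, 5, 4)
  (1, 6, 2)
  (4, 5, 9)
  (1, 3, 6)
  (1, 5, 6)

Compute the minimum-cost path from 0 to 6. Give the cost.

5

Checking several routes:
0 - 4 - 6: 5 + 7 = 12
0 - 2 - 6: 1 + 4 = 5
0 - 3 - 1 - 6: 4 + 6 + 2 = 12
0 - 2 - 1 - 6: 1 + 7 + 2 = 10
0 - 1 - 6: 3 + 2 = 5
The minimum is 5.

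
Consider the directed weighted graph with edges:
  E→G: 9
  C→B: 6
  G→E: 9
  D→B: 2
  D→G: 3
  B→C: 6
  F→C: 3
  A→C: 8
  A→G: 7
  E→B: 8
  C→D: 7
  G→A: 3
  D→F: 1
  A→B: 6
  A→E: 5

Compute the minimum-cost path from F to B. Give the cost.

A few of the F→B routes:
F → C → D → B: 3 + 7 + 2 = 12
F → C → D → G → A → B: 3 + 7 + 3 + 3 + 6 = 22
F → C → B: 3 + 6 = 9
The minimum is 9.

9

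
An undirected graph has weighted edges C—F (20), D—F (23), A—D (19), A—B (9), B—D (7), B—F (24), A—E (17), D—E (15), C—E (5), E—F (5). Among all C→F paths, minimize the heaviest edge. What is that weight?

Comparing a few candidate routes:
C → E → F: max(5, 5) = 5
C → F: max(20) = 20
C → E → D → F: max(5, 15, 23) = 23
Smallest bottleneck: 5.

5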